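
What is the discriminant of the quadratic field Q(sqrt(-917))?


For K = Q(sqrt(d)) with d squarefree: disc(K) = d if d = 1 mod 4, and disc(K) = 4d if d = 2 or 3 mod 4.
Here d = -917, and d mod 4 = 3.
d = 3 mod 4, not 1 (O_K = Z[sqrt(d)]), so disc(K) = 4d = 4 * (-917) = -3668

-3668


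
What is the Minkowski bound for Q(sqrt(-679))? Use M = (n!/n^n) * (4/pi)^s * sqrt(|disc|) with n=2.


d = -679, d mod 4 = 1, so disc(K) = d = -679; |disc(K)| = 679
Imaginary quadratic field, so n = 2, s = r2 = 1, r1 = 0
M = (n!/n^n) * (4/pi)^s * sqrt(|disc(K)|) = (2!/2^2) * (4/pi)^1 * sqrt(679)
= 0.5 * 1.273240 * 26.057628
= 16.5888

16.5888


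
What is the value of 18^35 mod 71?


p = 71 is prime and the exponent is (p-1)/2 = 35, so by Euler's criterion 18^35 = (18/71) = +1 or -1 mod 71.
Compute by square-and-multiply:
  35 = 32 + 2 + 1 (binary 100011)
  Repeated squaring mod 71: 18^1 = 18, 18^2 = 40, 18^4 = 38, 18^8 = 24, 18^16 = 8, 18^32 = 64
  18^35 = 18^32 * 18^2 * 18^1 = 64 * 40 * 18 mod 71
    64 * 40 = 2560 = 4 mod 71
    4 * 18 = 72 = 1 mod 71
  18^35 = 1 mod 71
Result 1: 18 is a quadratic residue mod 71.
18^35 mod 71 = 1

1


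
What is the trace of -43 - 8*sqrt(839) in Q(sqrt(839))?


Tr(a + b*sqrt(d)) = (a + b*sqrt(d)) + (a - b*sqrt(d)) = 2a
= 2 * (-43)
= -86

-86


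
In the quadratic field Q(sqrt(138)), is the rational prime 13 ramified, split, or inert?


K = Q(sqrt(138)). Since d mod 4 = 2, disc(K) = 552.
Check p | disc: 552 mod 13 = 6.
p does not divide disc. Compute Legendre symbol (d/p):
8^((13-1)/2) mod 13 = -1
(d/p) = -1, so p is inert: (p) stays prime with e=1, f=2, g=1.
Therefore p is inert.

inert


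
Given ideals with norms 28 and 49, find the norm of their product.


N(IJ) = N(I) * N(J)
= 28 * 49
= 1372

1372


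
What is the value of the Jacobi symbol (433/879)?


Compute (433/879) via quadratic reciprocity:
  reciprocity: (433/879) -> +(879/433)
  reduce: (13/433)
  reciprocity: (13/433) -> +(433/13)
  reduce: (4/13)
  pull out 2: (2/13) = -1  (since 13 mod 8 = 5)
  pull out 2: (2/13) = -1  (since 13 mod 8 = 5)
  (1/13) = 1
Product of signs = 1

1


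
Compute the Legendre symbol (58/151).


p = 151 is prime, so compute (58/151) with the reciprocity algorithm (Jacobi-symbol steps: pull out 2s via (2/n), flip via reciprocity, reduce):
  pull out 2: (2/151) = +1  (since 151 mod 8 = 7)
  reciprocity: (29/151) -> +(151/29)
  reduce: (6/29)
  pull out 2: (2/29) = -1  (since 29 mod 8 = 5)
  reciprocity: (3/29) -> +(29/3)
  reduce: (2/3)
  pull out 2: (2/3) = -1  (since 3 mod 8 = 3)
  (1/3) = 1
Product of signs = 1
(58/151) = 1

1


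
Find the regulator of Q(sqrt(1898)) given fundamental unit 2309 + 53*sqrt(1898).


epsilon = 2309 + 53*sqrt(1898)
= 4618.0002
R = ln(4618.0002)
= 8.4377

8.4377


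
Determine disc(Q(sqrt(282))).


For K = Q(sqrt(d)) with d squarefree: disc(K) = d if d = 1 mod 4, and disc(K) = 4d if d = 2 or 3 mod 4.
Here d = 282, and d mod 4 = 2.
d = 2 mod 4, not 1 (O_K = Z[sqrt(d)]), so disc(K) = 4d = 4 * (282) = 1128

1128


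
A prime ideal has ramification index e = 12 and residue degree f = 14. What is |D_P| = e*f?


|D_P| = e * f
= 12 * 14
= 168

168


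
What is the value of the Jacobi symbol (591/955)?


Compute (591/955) via quadratic reciprocity:
  reciprocity: (591/955) -> -(955/591)
  reduce: (364/591)
  pull out 2: (2/591) = +1  (since 591 mod 8 = 7)
  pull out 2: (2/591) = +1  (since 591 mod 8 = 7)
  reciprocity: (91/591) -> -(591/91)
  reduce: (45/91)
  reciprocity: (45/91) -> +(91/45)
  reduce: (1/45)
  (1/45) = 1
Product of signs = 1

1


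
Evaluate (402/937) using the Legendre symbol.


p = 937 is prime, so compute (402/937) with the reciprocity algorithm (Jacobi-symbol steps: pull out 2s via (2/n), flip via reciprocity, reduce):
  pull out 2: (2/937) = +1  (since 937 mod 8 = 1)
  reciprocity: (201/937) -> +(937/201)
  reduce: (133/201)
  reciprocity: (133/201) -> +(201/133)
  reduce: (68/133)
  pull out 2: (2/133) = -1  (since 133 mod 8 = 5)
  pull out 2: (2/133) = -1  (since 133 mod 8 = 5)
  reciprocity: (17/133) -> +(133/17)
  reduce: (14/17)
  pull out 2: (2/17) = +1  (since 17 mod 8 = 1)
  reciprocity: (7/17) -> +(17/7)
  reduce: (3/7)
  reciprocity: (3/7) -> -(7/3)
  reduce: (1/3)
  (1/3) = 1
Product of signs = -1
(402/937) = -1

-1


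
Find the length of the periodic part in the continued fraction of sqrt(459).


Run the CF algorithm for sqrt(459).
a_0 = floor(sqrt(459)) = 21; set m_0=0, q_0=1.
Recurrence: m' = q*a - m,  q' = (d - m'^2)/q,  a' = floor((a_0 + m')/q').
  step 1: m=21, q=18, a=2
  step 2: m=15, q=13, a=2
  step 3: m=11, q=26, a=1
  step 4: m=15, q=9, a=4
  step 5: m=21, q=2, a=21
  step 6: m=21, q=9, a=4
  step 7: m=15, q=26, a=1
  step 8: m=11, q=13, a=2
  step 9: m=15, q=18, a=2
  step 10: m=21, q=1, a=42
a_10 = 2*a_0 = 42, so the period closes here.
sqrt(459) = [21; 2, 2, 1, 4, 21, 4, 1, 2, 2, 42]
Period length = 10

10


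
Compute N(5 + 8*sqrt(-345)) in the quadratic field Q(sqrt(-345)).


N(a + b*sqrt(d)) = a^2 - d*b^2
= (5)^2 - (-345)*(8)^2
= 25 + 22080
= 22105

22105


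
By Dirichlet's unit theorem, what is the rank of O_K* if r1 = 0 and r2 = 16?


By Dirichlet's unit theorem:
rank = r1 + r2 - 1
= 0 + 16 - 1
= 15

15


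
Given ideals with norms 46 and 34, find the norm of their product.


N(IJ) = N(I) * N(J)
= 46 * 34
= 1564

1564


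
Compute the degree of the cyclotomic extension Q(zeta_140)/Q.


The degree equals Euler's totient phi(140).
140 = 2^2 * 5 * 7
phi(140) = 48

48


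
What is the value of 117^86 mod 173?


p = 173 is prime and the exponent is (p-1)/2 = 86, so by Euler's criterion 117^86 = (117/173) = +1 or -1 mod 173.
Compute by square-and-multiply:
  86 = 64 + 16 + 4 + 2 (binary 1010110)
  Repeated squaring mod 173: 117^1 = 117, 117^2 = 22, 117^4 = 138, 117^8 = 14, 117^16 = 23, 117^32 = 10, 117^64 = 100
  117^86 = 117^64 * 117^16 * 117^4 * 117^2 = 100 * 23 * 138 * 22 mod 173
    100 * 23 = 2300 = 51 mod 173
    51 * 138 = 7038 = 118 mod 173
    118 * 22 = 2596 = 1 mod 173
  117^86 = 1 mod 173
Result 1: 117 is a quadratic residue mod 173.
117^86 mod 173 = 1

1


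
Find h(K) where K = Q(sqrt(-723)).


K = Q(sqrt(-723)). d mod 4 = 1, so D = disc(K) = d = -723
h(K) equals the number of primitive reduced positive-definite forms (a, b, c) = a*x^2 + b*x*y + c*y^2 with b^2 - 4ac = D,
where reduced means |b| <= a <= c, with b >= 0 whenever |b| = a or a = c, and primitive means gcd(a, b, c) = 1.
Reduced forces 3a^2 <= |D| = 723, so 1 <= a <= 15; b must have the parity of D, and c = (b^2 - D)/(4a) must be an integer >= a.
Enumerate a = 1..15, b in [-a, a]:
  a=1: (1, 1, 181)  [1]
  a=2: none
  a=3: (3, 3, 61)  [1]
  a=4..10: none
  a=11: (11, -5, 17), (11, 5, 17)  [2]
  a=12..15: none
Total reduced forms: 1 + 1 + 2 = 4
h = 4

4


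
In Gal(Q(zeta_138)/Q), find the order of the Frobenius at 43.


The Frobenius at p in Gal(Q(zeta_n)/Q) = (Z/nZ)* is the class of p, so its order is ord_138(43), the smallest k >= 1 with 43^k = 1 mod 138.
n = 138 = 2 * 3 * 23, phi(138) = 44; the order divides phi(n).
Divisors of 44: 1, 2, 4, 11, 22, 44
Repeated squaring mod 138: 43^1 = 43, 43^2 = 55, 43^4 = 127, 43^8 = 121, 43^16 = 13, 43^32 = 31
Test divisors in increasing order:
  k=1: 43^1 = 43 mod 138
  k=2: 43^2 = 55 mod 138
  k=4: 43^4 = 127 mod 138
  k=11: 43^11 = 121 * 55 * 43 = 91 mod 138
  k=22: 43^22 = 13 * 127 * 55 = 1 mod 138  <- first divisor giving 1
Order = 22

22


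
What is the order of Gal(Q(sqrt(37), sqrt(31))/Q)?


The 2 square roots of distinct primes are multiplicatively independent over Q,
so [K:Q] = 2^2 and Gal(K/Q) is isomorphic to (Z/2Z)^2.
|Gal| = 2^2 = 4

4


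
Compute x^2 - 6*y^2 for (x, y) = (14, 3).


x^2 - d*y^2
= 14^2 - 6*3^2
= 196 - 54
= 142

142


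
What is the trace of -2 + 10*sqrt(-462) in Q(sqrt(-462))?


Tr(a + b*sqrt(d)) = (a + b*sqrt(d)) + (a - b*sqrt(d)) = 2a
= 2 * (-2)
= -4

-4


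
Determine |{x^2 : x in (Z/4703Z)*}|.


For prime p, the number of non-zero quadratic residues is (p-1)/2.
= (4703-1)/2
= 2351

2351


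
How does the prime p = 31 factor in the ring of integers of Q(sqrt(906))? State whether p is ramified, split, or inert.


K = Q(sqrt(906)). Since d mod 4 = 2, disc(K) = 3624.
Check p | disc: 3624 mod 31 = 28.
p does not divide disc. Compute Legendre symbol (d/p):
7^((31-1)/2) mod 31 = 1
(d/p) = 1, so p splits: (p) = P*P' with e=1, f=1, g=2.
Therefore p is split.

split


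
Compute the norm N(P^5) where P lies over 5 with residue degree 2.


N(P^a) = p^(a*f)
= 5^(5*2)
= 5^10
= 9765625

9765625


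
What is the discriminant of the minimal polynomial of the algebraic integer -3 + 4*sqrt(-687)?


The element -3 + 4*sqrt(-687) has minimal polynomial:
x^2 + 6*x + 11001
Discriminant = (6)^2 - 4*(11001)
= 36 - 44004
= -43968

-43968


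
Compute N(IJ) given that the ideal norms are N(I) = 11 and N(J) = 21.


N(IJ) = N(I) * N(J)
= 11 * 21
= 231

231


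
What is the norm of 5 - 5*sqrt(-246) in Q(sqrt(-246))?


N(a + b*sqrt(d)) = a^2 - d*b^2
= (5)^2 - (-246)*(-5)^2
= 25 + 6150
= 6175

6175


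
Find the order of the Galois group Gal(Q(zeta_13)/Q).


|Gal(Q(zeta_13)/Q)| = phi(13)
= 12

12


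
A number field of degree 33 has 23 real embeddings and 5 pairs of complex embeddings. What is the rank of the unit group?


By Dirichlet's unit theorem:
rank = r1 + r2 - 1
= 23 + 5 - 1
= 27

27


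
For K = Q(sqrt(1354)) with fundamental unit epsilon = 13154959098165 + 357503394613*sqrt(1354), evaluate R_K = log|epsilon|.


epsilon = 13154959098165 + 357503394613*sqrt(1354)
= 2.6310e+13
R = ln(2.6310e+13)
= 30.9010

30.9010


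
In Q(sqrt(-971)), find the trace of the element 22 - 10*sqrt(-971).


Tr(a + b*sqrt(d)) = (a + b*sqrt(d)) + (a - b*sqrt(d)) = 2a
= 2 * (22)
= 44

44


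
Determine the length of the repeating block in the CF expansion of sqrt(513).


Run the CF algorithm for sqrt(513).
a_0 = floor(sqrt(513)) = 22; set m_0=0, q_0=1.
Recurrence: m' = q*a - m,  q' = (d - m'^2)/q,  a' = floor((a_0 + m')/q').
  step 1: m=22, q=29, a=1
  step 2: m=7, q=16, a=1
  step 3: m=9, q=27, a=1
  step 4: m=18, q=7, a=5
  step 5: m=17, q=32, a=1
  step 6: m=15, q=9, a=4
  step 7: m=21, q=8, a=5
  step 8: m=19, q=19, a=2
  step 9: m=19, q=8, a=5
  step 10: m=21, q=9, a=4
  step 11: m=15, q=32, a=1
  step 12: m=17, q=7, a=5
  step 13: m=18, q=27, a=1
  step 14: m=9, q=16, a=1
  step 15: m=7, q=29, a=1
  step 16: m=22, q=1, a=44
a_16 = 2*a_0 = 44, so the period closes here.
sqrt(513) = [22; 1, 1, 1, 5, 1, 4, 5, 2, 5, 4, 1, 5, 1, 1, 1, 44]
Period length = 16

16


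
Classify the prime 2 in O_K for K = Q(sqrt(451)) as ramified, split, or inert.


K = Q(sqrt(451)). Since d mod 4 = 3, disc(K) = 1804.
Check p | disc: 1804 mod 2 = 0.
p divides disc, so p ramifies: (p) = P^2 with e=2, f=1, g=1.
Therefore p is ramified.

ramified


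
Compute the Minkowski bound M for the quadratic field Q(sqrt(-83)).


d = -83, d mod 4 = 1, so disc(K) = d = -83; |disc(K)| = 83
Imaginary quadratic field, so n = 2, s = r2 = 1, r1 = 0
M = (n!/n^n) * (4/pi)^s * sqrt(|disc(K)|) = (2!/2^2) * (4/pi)^1 * sqrt(83)
= 0.5 * 1.273240 * 9.110434
= 5.7999

5.7999


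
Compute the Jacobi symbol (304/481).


Compute (304/481) via quadratic reciprocity:
  pull out 2: (2/481) = +1  (since 481 mod 8 = 1)
  pull out 2: (2/481) = +1  (since 481 mod 8 = 1)
  pull out 2: (2/481) = +1  (since 481 mod 8 = 1)
  pull out 2: (2/481) = +1  (since 481 mod 8 = 1)
  reciprocity: (19/481) -> +(481/19)
  reduce: (6/19)
  pull out 2: (2/19) = -1  (since 19 mod 8 = 3)
  reciprocity: (3/19) -> -(19/3)
  reduce: (1/3)
  (1/3) = 1
Product of signs = 1

1


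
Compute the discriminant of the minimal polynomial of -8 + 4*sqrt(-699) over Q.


The element -8 + 4*sqrt(-699) has minimal polynomial:
x^2 + 16*x + 11248
Discriminant = (16)^2 - 4*(11248)
= 256 - 44992
= -44736

-44736


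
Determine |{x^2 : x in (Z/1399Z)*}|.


For prime p, the number of non-zero quadratic residues is (p-1)/2.
= (1399-1)/2
= 699

699


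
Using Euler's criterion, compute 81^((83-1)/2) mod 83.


p = 83 is prime and the exponent is (p-1)/2 = 41, so by Euler's criterion 81^41 = (81/83) = +1 or -1 mod 83.
Compute by square-and-multiply:
  41 = 32 + 8 + 1 (binary 101001)
  Repeated squaring mod 83: 81^1 = 81, 81^2 = 4, 81^4 = 16, 81^8 = 7, 81^16 = 49, 81^32 = 77
  81^41 = 81^32 * 81^8 * 81^1 = 77 * 7 * 81 mod 83
    77 * 7 = 539 = 41 mod 83
    41 * 81 = 3321 = 1 mod 83
  81^41 = 1 mod 83
Result 1: 81 is a quadratic residue mod 83.
81^41 mod 83 = 1

1


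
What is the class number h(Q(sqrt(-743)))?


K = Q(sqrt(-743)). d mod 4 = 1, so D = disc(K) = d = -743
h(K) equals the number of primitive reduced positive-definite forms (a, b, c) = a*x^2 + b*x*y + c*y^2 with b^2 - 4ac = D,
where reduced means |b| <= a <= c, with b >= 0 whenever |b| = a or a = c, and primitive means gcd(a, b, c) = 1.
Reduced forces 3a^2 <= |D| = 743, so 1 <= a <= 15; b must have the parity of D, and c = (b^2 - D)/(4a) must be an integer >= a.
Enumerate a = 1..15, b in [-a, a]:
  a=1: (1, 1, 186)  [1]
  a=2: (2, -1, 93), (2, 1, 93)  [2]
  a=3: (3, -1, 62), (3, 1, 62)  [2]
  a=4: (4, -3, 47), (4, 3, 47)  [2]
  a=5: none
  a=6: (6, -5, 32), (6, -1, 31), (6, 1, 31), (6, 5, 32)  [4]
  a=7: none
  a=8: (8, -5, 24), (8, 5, 24)  [2]
  a=9: (9, -7, 22), (9, 7, 22)  [2]
  a=10: none
  a=11: (11, -7, 18), (11, 7, 18)  [2]
  a=12: (12, -11, 18), (12, -5, 16), (12, 5, 16), (12, 11, 18)  [4]
  a=13..15: none
Total reduced forms: 1 + 2 + 2 + 2 + 4 + 2 + 2 + 2 + 4 = 21
h = 21

21


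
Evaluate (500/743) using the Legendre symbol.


p = 743 is prime, so compute (500/743) with the reciprocity algorithm (Jacobi-symbol steps: pull out 2s via (2/n), flip via reciprocity, reduce):
  pull out 2: (2/743) = +1  (since 743 mod 8 = 7)
  pull out 2: (2/743) = +1  (since 743 mod 8 = 7)
  reciprocity: (125/743) -> +(743/125)
  reduce: (118/125)
  pull out 2: (2/125) = -1  (since 125 mod 8 = 5)
  reciprocity: (59/125) -> +(125/59)
  reduce: (7/59)
  reciprocity: (7/59) -> -(59/7)
  reduce: (3/7)
  reciprocity: (3/7) -> -(7/3)
  reduce: (1/3)
  (1/3) = 1
Product of signs = -1
(500/743) = -1

-1


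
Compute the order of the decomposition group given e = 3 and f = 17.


|D_P| = e * f
= 3 * 17
= 51

51


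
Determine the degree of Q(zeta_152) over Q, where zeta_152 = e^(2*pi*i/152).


The degree equals Euler's totient phi(152).
152 = 2^3 * 19
phi(152) = 72

72


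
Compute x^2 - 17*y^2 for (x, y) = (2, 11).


x^2 - d*y^2
= 2^2 - 17*11^2
= 4 - 2057
= -2053

-2053


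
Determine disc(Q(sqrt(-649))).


For K = Q(sqrt(d)) with d squarefree: disc(K) = d if d = 1 mod 4, and disc(K) = 4d if d = 2 or 3 mod 4.
Here d = -649, and d mod 4 = 3.
d = 3 mod 4, not 1 (O_K = Z[sqrt(d)]), so disc(K) = 4d = 4 * (-649) = -2596

-2596


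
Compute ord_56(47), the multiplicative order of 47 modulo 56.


We want ord_56(47), the smallest k >= 1 with 47^k = 1 mod 56.
n = 56 = 2^3 * 7, phi(56) = 24; the order divides phi(n).
Divisors of 24: 1, 2, 3, 4, 6, 8, 12, 24
Repeated squaring mod 56: 47^1 = 47, 47^2 = 25, 47^4 = 9, 47^8 = 25, 47^16 = 9
Test divisors in increasing order:
  k=1: 47^1 = 47 mod 56
  k=2: 47^2 = 25 mod 56
  k=3: 47^3 = 25 * 47 = 55 mod 56
  k=4: 47^4 = 9 mod 56
  k=6: 47^6 = 9 * 25 = 1 mod 56  <- first divisor giving 1
Order = 6

6


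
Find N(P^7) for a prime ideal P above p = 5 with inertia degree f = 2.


N(P^a) = p^(a*f)
= 5^(7*2)
= 5^14
= 6103515625

6103515625


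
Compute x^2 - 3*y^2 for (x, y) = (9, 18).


x^2 - d*y^2
= 9^2 - 3*18^2
= 81 - 972
= -891

-891


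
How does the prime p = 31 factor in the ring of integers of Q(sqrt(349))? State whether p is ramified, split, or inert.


K = Q(sqrt(349)). Since d mod 4 = 1, disc(K) = 349.
Check p | disc: 349 mod 31 = 8.
p does not divide disc. Compute Legendre symbol (d/p):
8^((31-1)/2) mod 31 = 1
(d/p) = 1, so p splits: (p) = P*P' with e=1, f=1, g=2.
Therefore p is split.

split


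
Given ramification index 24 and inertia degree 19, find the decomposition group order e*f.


|D_P| = e * f
= 24 * 19
= 456

456


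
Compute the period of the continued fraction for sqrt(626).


Run the CF algorithm for sqrt(626).
a_0 = floor(sqrt(626)) = 25; set m_0=0, q_0=1.
Recurrence: m' = q*a - m,  q' = (d - m'^2)/q,  a' = floor((a_0 + m')/q').
  step 1: m=25, q=1, a=50
a_1 = 2*a_0 = 50, so the period closes here.
sqrt(626) = [25; 50]
Period length = 1

1


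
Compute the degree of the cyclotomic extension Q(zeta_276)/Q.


The degree equals Euler's totient phi(276).
276 = 2^2 * 3 * 23
phi(276) = 88

88


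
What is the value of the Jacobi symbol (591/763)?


Compute (591/763) via quadratic reciprocity:
  reciprocity: (591/763) -> -(763/591)
  reduce: (172/591)
  pull out 2: (2/591) = +1  (since 591 mod 8 = 7)
  pull out 2: (2/591) = +1  (since 591 mod 8 = 7)
  reciprocity: (43/591) -> -(591/43)
  reduce: (32/43)
  pull out 2: (2/43) = -1  (since 43 mod 8 = 3)
  pull out 2: (2/43) = -1  (since 43 mod 8 = 3)
  pull out 2: (2/43) = -1  (since 43 mod 8 = 3)
  pull out 2: (2/43) = -1  (since 43 mod 8 = 3)
  pull out 2: (2/43) = -1  (since 43 mod 8 = 3)
  (1/43) = 1
Product of signs = -1

-1


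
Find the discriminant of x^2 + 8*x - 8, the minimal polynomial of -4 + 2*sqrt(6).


The element -4 + 2*sqrt(6) has minimal polynomial:
x^2 + 8*x - 8
Discriminant = (8)^2 - 4*(-8)
= 64 + 32
= 96

96


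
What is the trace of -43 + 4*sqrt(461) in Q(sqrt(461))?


Tr(a + b*sqrt(d)) = (a + b*sqrt(d)) + (a - b*sqrt(d)) = 2a
= 2 * (-43)
= -86

-86


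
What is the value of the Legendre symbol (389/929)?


p = 929 is prime, so compute (389/929) with the reciprocity algorithm (Jacobi-symbol steps: pull out 2s via (2/n), flip via reciprocity, reduce):
  reciprocity: (389/929) -> +(929/389)
  reduce: (151/389)
  reciprocity: (151/389) -> +(389/151)
  reduce: (87/151)
  reciprocity: (87/151) -> -(151/87)
  reduce: (64/87)
  pull out 2: (2/87) = +1  (since 87 mod 8 = 7)
  pull out 2: (2/87) = +1  (since 87 mod 8 = 7)
  pull out 2: (2/87) = +1  (since 87 mod 8 = 7)
  pull out 2: (2/87) = +1  (since 87 mod 8 = 7)
  pull out 2: (2/87) = +1  (since 87 mod 8 = 7)
  pull out 2: (2/87) = +1  (since 87 mod 8 = 7)
  (1/87) = 1
Product of signs = -1
(389/929) = -1

-1


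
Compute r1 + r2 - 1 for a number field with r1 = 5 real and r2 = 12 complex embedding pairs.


By Dirichlet's unit theorem:
rank = r1 + r2 - 1
= 5 + 12 - 1
= 16

16


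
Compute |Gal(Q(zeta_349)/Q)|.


|Gal(Q(zeta_349)/Q)| = phi(349)
= 348

348


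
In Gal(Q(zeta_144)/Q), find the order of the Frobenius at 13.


The Frobenius at p in Gal(Q(zeta_n)/Q) = (Z/nZ)* is the class of p, so its order is ord_144(13), the smallest k >= 1 with 13^k = 1 mod 144.
n = 144 = 2^4 * 3^2, phi(144) = 48; the order divides phi(n).
Divisors of 48: 1, 2, 3, 4, 6, 8, 12, 16, 24, 48
Repeated squaring mod 144: 13^1 = 13, 13^2 = 25, 13^4 = 49, 13^8 = 97, 13^16 = 49, 13^32 = 97
Test divisors in increasing order:
  k=1: 13^1 = 13 mod 144
  k=2: 13^2 = 25 mod 144
  k=3: 13^3 = 25 * 13 = 37 mod 144
  k=4: 13^4 = 49 mod 144
  k=6: 13^6 = 49 * 25 = 73 mod 144
  k=8: 13^8 = 97 mod 144
  k=12: 13^12 = 97 * 49 = 1 mod 144  <- first divisor giving 1
Order = 12

12


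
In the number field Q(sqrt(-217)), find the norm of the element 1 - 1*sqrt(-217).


N(a + b*sqrt(d)) = a^2 - d*b^2
= (1)^2 - (-217)*(-1)^2
= 1 + 217
= 218

218


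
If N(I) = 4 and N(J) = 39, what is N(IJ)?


N(IJ) = N(I) * N(J)
= 4 * 39
= 156

156


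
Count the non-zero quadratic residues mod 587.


For prime p, the number of non-zero quadratic residues is (p-1)/2.
= (587-1)/2
= 293

293


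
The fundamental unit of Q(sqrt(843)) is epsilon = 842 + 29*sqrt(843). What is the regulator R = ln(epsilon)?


epsilon = 842 + 29*sqrt(843)
= 1683.9994
R = ln(1683.9994)
= 7.4289

7.4289


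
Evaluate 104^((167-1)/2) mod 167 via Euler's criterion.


p = 167 is prime and the exponent is (p-1)/2 = 83, so by Euler's criterion 104^83 = (104/167) = +1 or -1 mod 167.
Compute by square-and-multiply:
  83 = 64 + 16 + 2 + 1 (binary 1010011)
  Repeated squaring mod 167: 104^1 = 104, 104^2 = 128, 104^4 = 18, 104^8 = 157, 104^16 = 100, 104^32 = 147, 104^64 = 66
  104^83 = 104^64 * 104^16 * 104^2 * 104^1 = 66 * 100 * 128 * 104 mod 167
    66 * 100 = 6600 = 87 mod 167
    87 * 128 = 11136 = 114 mod 167
    114 * 104 = 11856 = 166 mod 167
  104^83 = 166 mod 167
Result 166 = p - 1 = -1 mod 167: 104 is a quadratic non-residue mod 167. As a residue in [0, p-1] the value is 166.
104^83 mod 167 = 166

166


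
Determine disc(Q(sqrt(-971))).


For K = Q(sqrt(d)) with d squarefree: disc(K) = d if d = 1 mod 4, and disc(K) = 4d if d = 2 or 3 mod 4.
Here d = -971, and d mod 4 = 1.
d = 1 mod 4 (O_K = Z[(1+sqrt(d))/2]), so disc(K) = d = -971

-971


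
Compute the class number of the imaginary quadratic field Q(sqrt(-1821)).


K = Q(sqrt(-1821)). d mod 4 = 3, so D = disc(K) = 4d = -7284
h(K) equals the number of primitive reduced positive-definite forms (a, b, c) = a*x^2 + b*x*y + c*y^2 with b^2 - 4ac = D,
where reduced means |b| <= a <= c, with b >= 0 whenever |b| = a or a = c, and primitive means gcd(a, b, c) = 1.
Reduced forces 3a^2 <= |D| = 7284, so 1 <= a <= 49; b must have the parity of D, and c = (b^2 - D)/(4a) must be an integer >= a.
Enumerate a = 1..49, b in [-a, a]:
  a=1: (1, 0, 1821)  [1]
  a=2: (2, 2, 911)  [1]
  a=3: (3, 0, 607)  [1]
  a=4: none
  a=5: (5, -4, 365), (5, 4, 365)  [2]
  a=6: (6, 6, 305)  [1]
  a=7..9: none
  a=10: (10, -6, 183), (10, 6, 183)  [2]
  a=11: (11, -8, 167), (11, 8, 167)  [2]
  a=12: none
  a=13: (13, -10, 142), (13, 10, 142)  [2]
  a=14: none
  a=15: (15, -6, 122), (15, 6, 122)  [2]
  a=16: none
  a=17: (17, -14, 110), (17, 14, 110)  [2]
  a=18..21: none
  a=22: (22, -14, 85), (22, 14, 85)  [2]
  a=23..24: none
  a=25: (25, -4, 73), (25, 4, 73)  [2]
  a=26: (26, -10, 71), (26, 10, 71)  [2]
  a=27..28: none
  a=29: (29, -16, 65), (29, 16, 65)  [2]
  a=30: (30, -6, 61), (30, 6, 61)  [2]
  a=31: (31, -30, 66), (31, 30, 66)  [2]
  a=32: none
  a=33: (33, -30, 62), (33, 30, 62)  [2]
  a=34: (34, -14, 55), (34, 14, 55)  [2]
  a=35..38: none
  a=39: (39, -36, 55), (39, 36, 55)  [2]
  a=40..46: none
  a=47: (47, -46, 50), (47, 46, 50)  [2]
  a=48..49: none
Total reduced forms: 1 + 1 + 1 + 2 + 1 + 2 + 2 + 2 + 2 + 2 + 2 + 2 + 2 + 2 + 2 + 2 + 2 + 2 + 2 + 2 = 36
h = 36

36


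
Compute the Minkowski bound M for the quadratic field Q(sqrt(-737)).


d = -737, d mod 4 = 3, so disc(K) = 4d = -2948; |disc(K)| = 2948
Imaginary quadratic field, so n = 2, s = r2 = 1, r1 = 0
M = (n!/n^n) * (4/pi)^s * sqrt(|disc(K)|) = (2!/2^2) * (4/pi)^1 * sqrt(2948)
= 0.5 * 1.273240 * 54.295488
= 34.5656

34.5656


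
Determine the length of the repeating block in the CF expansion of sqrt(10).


Run the CF algorithm for sqrt(10).
a_0 = floor(sqrt(10)) = 3; set m_0=0, q_0=1.
Recurrence: m' = q*a - m,  q' = (d - m'^2)/q,  a' = floor((a_0 + m')/q').
  step 1: m=3, q=1, a=6
a_1 = 2*a_0 = 6, so the period closes here.
sqrt(10) = [3; 6]
Period length = 1

1


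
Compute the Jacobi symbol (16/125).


Compute (16/125) via quadratic reciprocity:
  pull out 2: (2/125) = -1  (since 125 mod 8 = 5)
  pull out 2: (2/125) = -1  (since 125 mod 8 = 5)
  pull out 2: (2/125) = -1  (since 125 mod 8 = 5)
  pull out 2: (2/125) = -1  (since 125 mod 8 = 5)
  (1/125) = 1
Product of signs = 1

1


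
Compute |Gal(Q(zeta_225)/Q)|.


|Gal(Q(zeta_225)/Q)| = phi(225)
= 120

120


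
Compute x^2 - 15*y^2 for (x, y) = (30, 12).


x^2 - d*y^2
= 30^2 - 15*12^2
= 900 - 2160
= -1260

-1260


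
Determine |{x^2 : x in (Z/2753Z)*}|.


For prime p, the number of non-zero quadratic residues is (p-1)/2.
= (2753-1)/2
= 1376

1376


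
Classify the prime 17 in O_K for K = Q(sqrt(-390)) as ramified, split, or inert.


K = Q(sqrt(-390)). Since d mod 4 = 2, disc(K) = -1560.
Check p | disc: -1560 mod 17 = 4.
p does not divide disc. Compute Legendre symbol (d/p):
1^((17-1)/2) mod 17 = 1
(d/p) = 1, so p splits: (p) = P*P' with e=1, f=1, g=2.
Therefore p is split.

split


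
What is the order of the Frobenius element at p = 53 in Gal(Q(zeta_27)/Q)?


The Frobenius at p in Gal(Q(zeta_n)/Q) = (Z/nZ)* is the class of p, so its order is ord_27(53), the smallest k >= 1 with 53^k = 1 mod 27.
n = 27 = 3^3, phi(27) = 18; the order divides phi(n).
Divisors of 18: 1, 2, 3, 6, 9, 18
Repeated squaring mod 27: 53^1 = 26, 53^2 = 1, 53^4 = 1, 53^8 = 1, 53^16 = 1
Test divisors in increasing order:
  k=1: 53^1 = 26 mod 27
  k=2: 53^2 = 1 mod 27  <- first divisor giving 1
Order = 2

2


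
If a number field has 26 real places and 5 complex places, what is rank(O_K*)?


By Dirichlet's unit theorem:
rank = r1 + r2 - 1
= 26 + 5 - 1
= 30

30


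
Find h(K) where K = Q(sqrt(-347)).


K = Q(sqrt(-347)). d mod 4 = 1, so D = disc(K) = d = -347
h(K) equals the number of primitive reduced positive-definite forms (a, b, c) = a*x^2 + b*x*y + c*y^2 with b^2 - 4ac = D,
where reduced means |b| <= a <= c, with b >= 0 whenever |b| = a or a = c, and primitive means gcd(a, b, c) = 1.
Reduced forces 3a^2 <= |D| = 347, so 1 <= a <= 10; b must have the parity of D, and c = (b^2 - D)/(4a) must be an integer >= a.
Enumerate a = 1..10, b in [-a, a]:
  a=1: (1, 1, 87)  [1]
  a=2: none
  a=3: (3, -1, 29), (3, 1, 29)  [2]
  a=4..8: none
  a=9: (9, -7, 11), (9, 7, 11)  [2]
  a=10: none
Total reduced forms: 1 + 2 + 2 = 5
h = 5

5


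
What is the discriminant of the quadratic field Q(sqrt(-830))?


For K = Q(sqrt(d)) with d squarefree: disc(K) = d if d = 1 mod 4, and disc(K) = 4d if d = 2 or 3 mod 4.
Here d = -830, and d mod 4 = 2.
d = 2 mod 4, not 1 (O_K = Z[sqrt(d)]), so disc(K) = 4d = 4 * (-830) = -3320

-3320


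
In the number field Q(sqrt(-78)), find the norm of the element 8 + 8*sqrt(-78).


N(a + b*sqrt(d)) = a^2 - d*b^2
= (8)^2 - (-78)*(8)^2
= 64 + 4992
= 5056

5056


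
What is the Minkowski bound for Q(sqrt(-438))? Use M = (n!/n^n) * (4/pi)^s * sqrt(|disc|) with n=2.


d = -438, d mod 4 = 2, so disc(K) = 4d = -1752; |disc(K)| = 1752
Imaginary quadratic field, so n = 2, s = r2 = 1, r1 = 0
M = (n!/n^n) * (4/pi)^s * sqrt(|disc(K)|) = (2!/2^2) * (4/pi)^1 * sqrt(1752)
= 0.5 * 1.273240 * 41.856899
= 26.6469

26.6469


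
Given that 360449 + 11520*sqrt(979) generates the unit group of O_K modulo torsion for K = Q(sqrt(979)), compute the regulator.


epsilon = 360449 + 11520*sqrt(979)
= 720898.0000
R = ln(720898.0000)
= 13.4883

13.4883


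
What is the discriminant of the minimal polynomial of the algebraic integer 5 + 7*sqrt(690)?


The element 5 + 7*sqrt(690) has minimal polynomial:
x^2 - 10*x - 33785
Discriminant = (-10)^2 - 4*(-33785)
= 100 + 135140
= 135240

135240


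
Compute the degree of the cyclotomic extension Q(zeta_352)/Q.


The degree equals Euler's totient phi(352).
352 = 2^5 * 11
phi(352) = 160

160


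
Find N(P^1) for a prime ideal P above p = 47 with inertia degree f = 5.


N(P^a) = p^(a*f)
= 47^(1*5)
= 47^5
= 229345007

229345007


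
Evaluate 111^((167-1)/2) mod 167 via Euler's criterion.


p = 167 is prime and the exponent is (p-1)/2 = 83, so by Euler's criterion 111^83 = (111/167) = +1 or -1 mod 167.
Compute by square-and-multiply:
  83 = 64 + 16 + 2 + 1 (binary 1010011)
  Repeated squaring mod 167: 111^1 = 111, 111^2 = 130, 111^4 = 33, 111^8 = 87, 111^16 = 54, 111^32 = 77, 111^64 = 84
  111^83 = 111^64 * 111^16 * 111^2 * 111^1 = 84 * 54 * 130 * 111 mod 167
    84 * 54 = 4536 = 27 mod 167
    27 * 130 = 3510 = 3 mod 167
    3 * 111 = 333 = 166 mod 167
  111^83 = 166 mod 167
Result 166 = p - 1 = -1 mod 167: 111 is a quadratic non-residue mod 167. As a residue in [0, p-1] the value is 166.
111^83 mod 167 = 166

166


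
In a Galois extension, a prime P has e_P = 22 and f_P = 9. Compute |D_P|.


|D_P| = e * f
= 22 * 9
= 198

198


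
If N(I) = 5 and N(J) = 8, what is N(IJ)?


N(IJ) = N(I) * N(J)
= 5 * 8
= 40

40


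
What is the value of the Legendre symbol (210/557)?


p = 557 is prime, so compute (210/557) with the reciprocity algorithm (Jacobi-symbol steps: pull out 2s via (2/n), flip via reciprocity, reduce):
  pull out 2: (2/557) = -1  (since 557 mod 8 = 5)
  reciprocity: (105/557) -> +(557/105)
  reduce: (32/105)
  pull out 2: (2/105) = +1  (since 105 mod 8 = 1)
  pull out 2: (2/105) = +1  (since 105 mod 8 = 1)
  pull out 2: (2/105) = +1  (since 105 mod 8 = 1)
  pull out 2: (2/105) = +1  (since 105 mod 8 = 1)
  pull out 2: (2/105) = +1  (since 105 mod 8 = 1)
  (1/105) = 1
Product of signs = -1
(210/557) = -1

-1


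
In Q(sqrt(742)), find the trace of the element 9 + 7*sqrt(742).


Tr(a + b*sqrt(d)) = (a + b*sqrt(d)) + (a - b*sqrt(d)) = 2a
= 2 * (9)
= 18

18


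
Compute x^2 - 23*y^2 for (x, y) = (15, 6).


x^2 - d*y^2
= 15^2 - 23*6^2
= 225 - 828
= -603

-603


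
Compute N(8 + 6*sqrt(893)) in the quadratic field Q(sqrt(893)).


N(a + b*sqrt(d)) = a^2 - d*b^2
= (8)^2 - (893)*(6)^2
= 64 - 32148
= -32084

-32084


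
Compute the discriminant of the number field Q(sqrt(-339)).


For K = Q(sqrt(d)) with d squarefree: disc(K) = d if d = 1 mod 4, and disc(K) = 4d if d = 2 or 3 mod 4.
Here d = -339, and d mod 4 = 1.
d = 1 mod 4 (O_K = Z[(1+sqrt(d))/2]), so disc(K) = d = -339

-339


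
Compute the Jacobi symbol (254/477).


Compute (254/477) via quadratic reciprocity:
  pull out 2: (2/477) = -1  (since 477 mod 8 = 5)
  reciprocity: (127/477) -> +(477/127)
  reduce: (96/127)
  pull out 2: (2/127) = +1  (since 127 mod 8 = 7)
  pull out 2: (2/127) = +1  (since 127 mod 8 = 7)
  pull out 2: (2/127) = +1  (since 127 mod 8 = 7)
  pull out 2: (2/127) = +1  (since 127 mod 8 = 7)
  pull out 2: (2/127) = +1  (since 127 mod 8 = 7)
  reciprocity: (3/127) -> -(127/3)
  reduce: (1/3)
  (1/3) = 1
Product of signs = 1

1


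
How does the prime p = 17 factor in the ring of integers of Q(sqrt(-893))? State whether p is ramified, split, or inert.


K = Q(sqrt(-893)). Since d mod 4 = 3, disc(K) = -3572.
Check p | disc: -3572 mod 17 = 15.
p does not divide disc. Compute Legendre symbol (d/p):
8^((17-1)/2) mod 17 = 1
(d/p) = 1, so p splits: (p) = P*P' with e=1, f=1, g=2.
Therefore p is split.

split


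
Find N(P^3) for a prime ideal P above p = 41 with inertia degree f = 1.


N(P^a) = p^(a*f)
= 41^(3*1)
= 41^3
= 68921

68921


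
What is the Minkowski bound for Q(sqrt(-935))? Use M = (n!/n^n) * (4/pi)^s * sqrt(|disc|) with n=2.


d = -935, d mod 4 = 1, so disc(K) = d = -935; |disc(K)| = 935
Imaginary quadratic field, so n = 2, s = r2 = 1, r1 = 0
M = (n!/n^n) * (4/pi)^s * sqrt(|disc(K)|) = (2!/2^2) * (4/pi)^1 * sqrt(935)
= 0.5 * 1.273240 * 30.577770
= 19.4664

19.4664


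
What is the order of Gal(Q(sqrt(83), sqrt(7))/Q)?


The 2 square roots of distinct primes are multiplicatively independent over Q,
so [K:Q] = 2^2 and Gal(K/Q) is isomorphic to (Z/2Z)^2.
|Gal| = 2^2 = 4

4


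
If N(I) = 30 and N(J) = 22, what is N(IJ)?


N(IJ) = N(I) * N(J)
= 30 * 22
= 660

660


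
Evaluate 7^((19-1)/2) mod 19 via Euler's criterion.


p = 19 is prime and the exponent is (p-1)/2 = 9, so by Euler's criterion 7^9 = (7/19) = +1 or -1 mod 19.
Compute by square-and-multiply:
  9 = 8 + 1 (binary 1001)
  Repeated squaring mod 19: 7^1 = 7, 7^2 = 11, 7^4 = 7, 7^8 = 11
  7^9 = 7^8 * 7^1 = 11 * 7 mod 19
    11 * 7 = 77 = 1 mod 19
  7^9 = 1 mod 19
Result 1: 7 is a quadratic residue mod 19.
7^9 mod 19 = 1

1


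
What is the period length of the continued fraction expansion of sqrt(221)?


Run the CF algorithm for sqrt(221).
a_0 = floor(sqrt(221)) = 14; set m_0=0, q_0=1.
Recurrence: m' = q*a - m,  q' = (d - m'^2)/q,  a' = floor((a_0 + m')/q').
  step 1: m=14, q=25, a=1
  step 2: m=11, q=4, a=6
  step 3: m=13, q=13, a=2
  step 4: m=13, q=4, a=6
  step 5: m=11, q=25, a=1
  step 6: m=14, q=1, a=28
a_6 = 2*a_0 = 28, so the period closes here.
sqrt(221) = [14; 1, 6, 2, 6, 1, 28]
Period length = 6

6


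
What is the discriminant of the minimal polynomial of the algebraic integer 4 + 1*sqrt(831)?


The element 4 + 1*sqrt(831) has minimal polynomial:
x^2 - 8*x - 815
Discriminant = (-8)^2 - 4*(-815)
= 64 + 3260
= 3324

3324


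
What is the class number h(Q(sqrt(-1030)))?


K = Q(sqrt(-1030)). d mod 4 = 2, so D = disc(K) = 4d = -4120
h(K) equals the number of primitive reduced positive-definite forms (a, b, c) = a*x^2 + b*x*y + c*y^2 with b^2 - 4ac = D,
where reduced means |b| <= a <= c, with b >= 0 whenever |b| = a or a = c, and primitive means gcd(a, b, c) = 1.
Reduced forces 3a^2 <= |D| = 4120, so 1 <= a <= 37; b must have the parity of D, and c = (b^2 - D)/(4a) must be an integer >= a.
Enumerate a = 1..37, b in [-a, a]:
  a=1: (1, 0, 1030)  [1]
  a=2: (2, 0, 515)  [1]
  a=3..4: none
  a=5: (5, 0, 206)  [1]
  a=6..9: none
  a=10: (10, 0, 103)  [1]
  a=11: (11, -4, 94), (11, 4, 94)  [2]
  a=12: none
  a=13: (13, -12, 82), (13, 12, 82)  [2]
  a=14..21: none
  a=22: (22, -4, 47), (22, 4, 47)  [2]
  a=23..25: none
  a=26: (26, -12, 41), (26, 12, 41)  [2]
  a=27..37: none
Total reduced forms: 1 + 1 + 1 + 1 + 2 + 2 + 2 + 2 = 12
h = 12

12


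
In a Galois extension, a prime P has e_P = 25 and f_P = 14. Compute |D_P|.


|D_P| = e * f
= 25 * 14
= 350

350


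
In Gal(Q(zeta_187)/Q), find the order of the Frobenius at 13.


The Frobenius at p in Gal(Q(zeta_n)/Q) = (Z/nZ)* is the class of p, so its order is ord_187(13), the smallest k >= 1 with 13^k = 1 mod 187.
n = 187 = 11 * 17, phi(187) = 160; the order divides phi(n).
Divisors of 160: 1, 2, 4, 5, 8, 10, 16, 20, 32, 40, 80, 160
Repeated squaring mod 187: 13^1 = 13, 13^2 = 169, 13^4 = 137, 13^8 = 69, 13^16 = 86, 13^32 = 103, 13^64 = 137, 13^128 = 69
Test divisors in increasing order:
  k=1: 13^1 = 13 mod 187
  k=2: 13^2 = 169 mod 187
  k=4: 13^4 = 137 mod 187
  k=5: 13^5 = 137 * 13 = 98 mod 187
  k=8: 13^8 = 69 mod 187
  k=10: 13^10 = 69 * 169 = 67 mod 187
  k=16: 13^16 = 86 mod 187
  k=20: 13^20 = 86 * 137 = 1 mod 187  <- first divisor giving 1
Order = 20

20


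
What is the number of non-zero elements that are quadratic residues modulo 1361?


For prime p, the number of non-zero quadratic residues is (p-1)/2.
= (1361-1)/2
= 680

680


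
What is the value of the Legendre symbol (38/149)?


p = 149 is prime, so compute (38/149) with the reciprocity algorithm (Jacobi-symbol steps: pull out 2s via (2/n), flip via reciprocity, reduce):
  pull out 2: (2/149) = -1  (since 149 mod 8 = 5)
  reciprocity: (19/149) -> +(149/19)
  reduce: (16/19)
  pull out 2: (2/19) = -1  (since 19 mod 8 = 3)
  pull out 2: (2/19) = -1  (since 19 mod 8 = 3)
  pull out 2: (2/19) = -1  (since 19 mod 8 = 3)
  pull out 2: (2/19) = -1  (since 19 mod 8 = 3)
  (1/19) = 1
Product of signs = -1
(38/149) = -1

-1


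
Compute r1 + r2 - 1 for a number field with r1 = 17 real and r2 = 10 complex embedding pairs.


By Dirichlet's unit theorem:
rank = r1 + r2 - 1
= 17 + 10 - 1
= 26

26


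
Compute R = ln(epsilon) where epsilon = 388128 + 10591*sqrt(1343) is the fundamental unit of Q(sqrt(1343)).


epsilon = 388128 + 10591*sqrt(1343)
= 776256.0000
R = ln(776256.0000)
= 13.5622

13.5622


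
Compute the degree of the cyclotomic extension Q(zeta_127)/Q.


The degree equals Euler's totient phi(127).
127 = 127
phi(127) = 126

126


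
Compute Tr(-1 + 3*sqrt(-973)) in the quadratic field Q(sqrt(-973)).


Tr(a + b*sqrt(d)) = (a + b*sqrt(d)) + (a - b*sqrt(d)) = 2a
= 2 * (-1)
= -2

-2


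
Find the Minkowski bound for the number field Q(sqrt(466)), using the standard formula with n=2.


d = 466, d mod 4 = 2, so disc(K) = 4d = 1864; |disc(K)| = 1864
Real quadratic field, so n = 2, s = r2 = 0, r1 = 2
M = (n!/n^n) * (4/pi)^s * sqrt(|disc(K)|) = (2!/2^2) * (4/pi)^0 * sqrt(1864)
= 0.5 * 1.000000 * 43.174066
= 21.5870

21.5870


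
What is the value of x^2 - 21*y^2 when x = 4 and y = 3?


x^2 - d*y^2
= 4^2 - 21*3^2
= 16 - 189
= -173

-173


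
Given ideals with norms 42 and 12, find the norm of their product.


N(IJ) = N(I) * N(J)
= 42 * 12
= 504

504


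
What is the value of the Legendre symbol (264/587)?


p = 587 is prime, so compute (264/587) with the reciprocity algorithm (Jacobi-symbol steps: pull out 2s via (2/n), flip via reciprocity, reduce):
  pull out 2: (2/587) = -1  (since 587 mod 8 = 3)
  pull out 2: (2/587) = -1  (since 587 mod 8 = 3)
  pull out 2: (2/587) = -1  (since 587 mod 8 = 3)
  reciprocity: (33/587) -> +(587/33)
  reduce: (26/33)
  pull out 2: (2/33) = +1  (since 33 mod 8 = 1)
  reciprocity: (13/33) -> +(33/13)
  reduce: (7/13)
  reciprocity: (7/13) -> +(13/7)
  reduce: (6/7)
  pull out 2: (2/7) = +1  (since 7 mod 8 = 7)
  reciprocity: (3/7) -> -(7/3)
  reduce: (1/3)
  (1/3) = 1
Product of signs = 1
(264/587) = 1

1


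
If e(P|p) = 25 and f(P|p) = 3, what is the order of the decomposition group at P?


|D_P| = e * f
= 25 * 3
= 75

75


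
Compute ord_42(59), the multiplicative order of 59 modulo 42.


We want ord_42(59), the smallest k >= 1 with 59^k = 1 mod 42.
n = 42 = 2 * 3 * 7, phi(42) = 12; the order divides phi(n).
Divisors of 12: 1, 2, 3, 4, 6, 12
Repeated squaring mod 42: 59^1 = 17, 59^2 = 37, 59^4 = 25, 59^8 = 37
Test divisors in increasing order:
  k=1: 59^1 = 17 mod 42
  k=2: 59^2 = 37 mod 42
  k=3: 59^3 = 37 * 17 = 41 mod 42
  k=4: 59^4 = 25 mod 42
  k=6: 59^6 = 25 * 37 = 1 mod 42  <- first divisor giving 1
Order = 6

6


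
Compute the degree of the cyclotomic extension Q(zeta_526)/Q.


The degree equals Euler's totient phi(526).
526 = 2 * 263
phi(526) = 262

262


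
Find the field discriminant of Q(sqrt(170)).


For K = Q(sqrt(d)) with d squarefree: disc(K) = d if d = 1 mod 4, and disc(K) = 4d if d = 2 or 3 mod 4.
Here d = 170, and d mod 4 = 2.
d = 2 mod 4, not 1 (O_K = Z[sqrt(d)]), so disc(K) = 4d = 4 * (170) = 680

680


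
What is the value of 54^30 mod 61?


p = 61 is prime and the exponent is (p-1)/2 = 30, so by Euler's criterion 54^30 = (54/61) = +1 or -1 mod 61.
Compute by square-and-multiply:
  30 = 16 + 8 + 4 + 2 (binary 11110)
  Repeated squaring mod 61: 54^1 = 54, 54^2 = 49, 54^4 = 22, 54^8 = 57, 54^16 = 16
  54^30 = 54^16 * 54^8 * 54^4 * 54^2 = 16 * 57 * 22 * 49 mod 61
    16 * 57 = 912 = 58 mod 61
    58 * 22 = 1276 = 56 mod 61
    56 * 49 = 2744 = 60 mod 61
  54^30 = 60 mod 61
Result 60 = p - 1 = -1 mod 61: 54 is a quadratic non-residue mod 61. As a residue in [0, p-1] the value is 60.
54^30 mod 61 = 60

60


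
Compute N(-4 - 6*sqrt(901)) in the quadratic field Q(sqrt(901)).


N(a + b*sqrt(d)) = a^2 - d*b^2
= (-4)^2 - (901)*(-6)^2
= 16 - 32436
= -32420

-32420


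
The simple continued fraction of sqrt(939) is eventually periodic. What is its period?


Run the CF algorithm for sqrt(939).
a_0 = floor(sqrt(939)) = 30; set m_0=0, q_0=1.
Recurrence: m' = q*a - m,  q' = (d - m'^2)/q,  a' = floor((a_0 + m')/q').
  step 1: m=30, q=39, a=1
  step 2: m=9, q=22, a=1
  step 3: m=13, q=35, a=1
  step 4: m=22, q=13, a=4
  step 5: m=30, q=3, a=20
  step 6: m=30, q=13, a=4
  step 7: m=22, q=35, a=1
  step 8: m=13, q=22, a=1
  step 9: m=9, q=39, a=1
  step 10: m=30, q=1, a=60
a_10 = 2*a_0 = 60, so the period closes here.
sqrt(939) = [30; 1, 1, 1, 4, 20, 4, 1, 1, 1, 60]
Period length = 10

10


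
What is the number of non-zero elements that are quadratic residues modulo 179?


For prime p, the number of non-zero quadratic residues is (p-1)/2.
= (179-1)/2
= 89

89


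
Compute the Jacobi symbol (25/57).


Compute (25/57) via quadratic reciprocity:
  reciprocity: (25/57) -> +(57/25)
  reduce: (7/25)
  reciprocity: (7/25) -> +(25/7)
  reduce: (4/7)
  pull out 2: (2/7) = +1  (since 7 mod 8 = 7)
  pull out 2: (2/7) = +1  (since 7 mod 8 = 7)
  (1/7) = 1
Product of signs = 1

1


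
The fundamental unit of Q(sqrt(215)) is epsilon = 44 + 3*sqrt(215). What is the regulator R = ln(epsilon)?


epsilon = 44 + 3*sqrt(215)
= 87.9886
R = ln(87.9886)
= 4.4772

4.4772


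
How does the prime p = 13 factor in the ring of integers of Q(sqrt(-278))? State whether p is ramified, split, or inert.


K = Q(sqrt(-278)). Since d mod 4 = 2, disc(K) = -1112.
Check p | disc: -1112 mod 13 = 6.
p does not divide disc. Compute Legendre symbol (d/p):
8^((13-1)/2) mod 13 = -1
(d/p) = -1, so p is inert: (p) stays prime with e=1, f=2, g=1.
Therefore p is inert.

inert
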